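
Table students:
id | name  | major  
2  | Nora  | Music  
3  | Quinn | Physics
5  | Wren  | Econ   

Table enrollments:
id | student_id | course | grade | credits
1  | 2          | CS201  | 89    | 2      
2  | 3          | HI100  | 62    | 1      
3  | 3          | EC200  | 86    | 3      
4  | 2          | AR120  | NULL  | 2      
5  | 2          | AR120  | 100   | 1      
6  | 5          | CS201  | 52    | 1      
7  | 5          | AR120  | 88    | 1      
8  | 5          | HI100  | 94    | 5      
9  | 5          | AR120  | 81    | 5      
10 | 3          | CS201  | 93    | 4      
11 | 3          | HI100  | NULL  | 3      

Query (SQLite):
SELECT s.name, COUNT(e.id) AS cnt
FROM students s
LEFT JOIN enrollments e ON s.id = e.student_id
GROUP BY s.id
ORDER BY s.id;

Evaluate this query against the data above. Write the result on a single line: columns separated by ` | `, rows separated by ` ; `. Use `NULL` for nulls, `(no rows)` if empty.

LEFT JOIN keeps every students row; unmatched ones get NULL for enrollments columns.
Group by students.id and compute COUNT(e.id). COUNT(col) of an all-NULL group is 0.
  2: ids {1, 4, 5} → COUNT(e.id)=3
  3: ids {2, 3, 10, 11} → COUNT(e.id)=4
  5: ids {6, 7, 8, 9} → COUNT(e.id)=4

Nora | 3 ; Quinn | 4 ; Wren | 4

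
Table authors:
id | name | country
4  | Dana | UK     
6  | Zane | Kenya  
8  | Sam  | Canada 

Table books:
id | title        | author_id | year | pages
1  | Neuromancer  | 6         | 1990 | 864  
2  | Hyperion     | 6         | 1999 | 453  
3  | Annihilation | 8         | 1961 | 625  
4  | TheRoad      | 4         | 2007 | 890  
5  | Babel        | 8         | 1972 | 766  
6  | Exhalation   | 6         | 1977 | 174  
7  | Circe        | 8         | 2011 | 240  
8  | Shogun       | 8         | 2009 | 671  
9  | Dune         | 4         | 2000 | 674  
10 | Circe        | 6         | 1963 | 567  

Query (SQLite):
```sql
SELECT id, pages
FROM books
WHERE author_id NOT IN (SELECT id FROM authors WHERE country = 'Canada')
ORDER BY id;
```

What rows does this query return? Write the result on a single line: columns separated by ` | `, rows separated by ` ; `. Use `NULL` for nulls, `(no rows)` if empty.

Inner query: authors.id where country = 'Canada'.
Outer: keep books rows whose author_id is not in that set.
Inner query → {8}

1 | 864 ; 2 | 453 ; 4 | 890 ; 6 | 174 ; 9 | 674 ; 10 | 567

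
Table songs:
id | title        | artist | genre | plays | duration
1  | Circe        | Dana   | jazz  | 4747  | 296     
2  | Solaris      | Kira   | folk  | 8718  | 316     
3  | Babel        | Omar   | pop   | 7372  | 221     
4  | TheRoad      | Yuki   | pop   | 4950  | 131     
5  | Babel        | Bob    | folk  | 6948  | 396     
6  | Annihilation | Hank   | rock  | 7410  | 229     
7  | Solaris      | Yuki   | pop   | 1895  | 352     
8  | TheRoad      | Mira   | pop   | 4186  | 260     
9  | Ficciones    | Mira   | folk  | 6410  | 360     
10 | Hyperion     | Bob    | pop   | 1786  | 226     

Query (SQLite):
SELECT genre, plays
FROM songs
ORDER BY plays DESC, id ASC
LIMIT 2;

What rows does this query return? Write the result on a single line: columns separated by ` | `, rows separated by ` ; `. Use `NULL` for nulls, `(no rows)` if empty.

Sort by plays desc, tiebreak id asc: (8718, id=2), (7410, id=6), (7372, id=3), (6948, id=5), (6410, id=9) …. Take first 2.

folk | 8718 ; rock | 7410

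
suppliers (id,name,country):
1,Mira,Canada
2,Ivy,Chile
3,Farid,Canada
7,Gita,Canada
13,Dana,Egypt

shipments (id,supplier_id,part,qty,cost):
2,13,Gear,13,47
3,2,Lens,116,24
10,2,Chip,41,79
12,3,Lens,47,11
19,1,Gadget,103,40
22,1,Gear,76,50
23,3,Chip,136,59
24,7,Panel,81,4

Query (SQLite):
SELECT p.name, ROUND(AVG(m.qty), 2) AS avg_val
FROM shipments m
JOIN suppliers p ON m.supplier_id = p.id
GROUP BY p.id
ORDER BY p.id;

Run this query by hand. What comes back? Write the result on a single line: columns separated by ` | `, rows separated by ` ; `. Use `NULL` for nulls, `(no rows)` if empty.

Mira | 89.5 ; Ivy | 78.5 ; Farid | 91.5 ; Gita | 81 ; Dana | 13

Join each shipments row to its suppliers via supplier_id.
Group joined rows by suppliers.id; compute ROUND(AVG(m.qty), 2) per group.
  1: ids {19, 22} → ROUND(AVG(m.qty), 2)=89.5
  2: ids {3, 10} → ROUND(AVG(m.qty), 2)=78.5
  3: ids {12, 23} → ROUND(AVG(m.qty), 2)=91.5
  7: ids {24} → ROUND(AVG(m.qty), 2)=81
  13: ids {2} → ROUND(AVG(m.qty), 2)=13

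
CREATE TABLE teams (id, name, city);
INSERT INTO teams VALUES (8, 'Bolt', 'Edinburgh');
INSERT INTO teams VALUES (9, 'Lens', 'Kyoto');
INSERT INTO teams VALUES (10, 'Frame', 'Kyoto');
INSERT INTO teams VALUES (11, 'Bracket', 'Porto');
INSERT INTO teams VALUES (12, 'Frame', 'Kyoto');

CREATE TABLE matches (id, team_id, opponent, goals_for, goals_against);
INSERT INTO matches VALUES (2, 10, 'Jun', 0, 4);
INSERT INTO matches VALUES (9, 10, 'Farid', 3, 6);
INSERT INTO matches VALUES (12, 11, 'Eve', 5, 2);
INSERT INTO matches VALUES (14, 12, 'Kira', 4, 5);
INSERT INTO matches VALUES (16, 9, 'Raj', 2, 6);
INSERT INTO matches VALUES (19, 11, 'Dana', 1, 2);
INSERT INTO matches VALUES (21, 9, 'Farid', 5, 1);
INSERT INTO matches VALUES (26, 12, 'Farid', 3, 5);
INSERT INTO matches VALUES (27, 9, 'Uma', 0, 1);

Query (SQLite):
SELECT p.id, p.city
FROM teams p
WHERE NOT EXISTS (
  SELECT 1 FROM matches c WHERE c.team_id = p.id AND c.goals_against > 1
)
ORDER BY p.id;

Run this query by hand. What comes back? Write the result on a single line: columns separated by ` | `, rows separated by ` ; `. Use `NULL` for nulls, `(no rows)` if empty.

8 | Edinburgh

For each teams row, check whether any matches with matching team_id has goals_against > 1.
Keep rows where that is false.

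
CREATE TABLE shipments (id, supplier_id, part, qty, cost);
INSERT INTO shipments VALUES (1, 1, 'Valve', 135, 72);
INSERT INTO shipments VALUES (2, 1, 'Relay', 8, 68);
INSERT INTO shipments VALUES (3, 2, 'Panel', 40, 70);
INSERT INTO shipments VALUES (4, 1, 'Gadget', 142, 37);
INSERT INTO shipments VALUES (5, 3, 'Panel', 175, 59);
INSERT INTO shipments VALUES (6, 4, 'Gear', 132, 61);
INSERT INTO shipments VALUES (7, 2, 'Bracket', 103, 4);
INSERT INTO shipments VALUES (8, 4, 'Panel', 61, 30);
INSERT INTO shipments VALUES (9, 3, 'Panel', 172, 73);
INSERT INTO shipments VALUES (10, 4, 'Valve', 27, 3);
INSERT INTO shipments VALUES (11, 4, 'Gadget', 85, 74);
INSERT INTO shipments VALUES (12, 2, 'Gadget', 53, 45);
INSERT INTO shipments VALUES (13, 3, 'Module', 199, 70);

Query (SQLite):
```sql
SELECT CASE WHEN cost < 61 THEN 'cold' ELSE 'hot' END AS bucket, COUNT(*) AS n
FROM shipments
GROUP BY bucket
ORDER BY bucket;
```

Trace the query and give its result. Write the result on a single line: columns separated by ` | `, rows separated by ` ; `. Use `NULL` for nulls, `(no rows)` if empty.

cold | 6 ; hot | 7

Bucket rows by cost < 61 → 'cold' else 'hot'; count each bucket.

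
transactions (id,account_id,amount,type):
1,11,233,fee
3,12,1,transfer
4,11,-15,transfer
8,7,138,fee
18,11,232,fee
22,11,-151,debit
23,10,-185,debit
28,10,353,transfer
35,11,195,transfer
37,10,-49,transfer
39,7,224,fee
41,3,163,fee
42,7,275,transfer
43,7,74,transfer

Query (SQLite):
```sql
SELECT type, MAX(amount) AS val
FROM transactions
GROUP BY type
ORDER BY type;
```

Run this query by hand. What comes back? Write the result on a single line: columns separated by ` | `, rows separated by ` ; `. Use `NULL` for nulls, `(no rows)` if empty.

Partition transactions by type; compute MAX(amount) within each group.
  debit: ids {22, 23} → MAX(amount)=-151
  fee: ids {1, 8, 18, 39, 41} → MAX(amount)=233
  transfer: ids {3, 4, 28, 35, 37, 42, 43} → MAX(amount)=353

debit | -151 ; fee | 233 ; transfer | 353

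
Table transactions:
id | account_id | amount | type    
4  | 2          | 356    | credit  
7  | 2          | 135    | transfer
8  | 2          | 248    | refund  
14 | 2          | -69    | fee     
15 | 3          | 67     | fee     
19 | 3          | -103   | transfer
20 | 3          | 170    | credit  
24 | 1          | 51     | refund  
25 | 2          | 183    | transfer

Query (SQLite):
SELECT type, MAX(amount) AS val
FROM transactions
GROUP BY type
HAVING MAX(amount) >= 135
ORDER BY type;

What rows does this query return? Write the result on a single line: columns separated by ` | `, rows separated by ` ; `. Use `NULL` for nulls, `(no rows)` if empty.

Partition transactions by type; compute MAX(amount) within each group.
HAVING: keep groups where MAX(amount) >= 135.
  credit: ids {4, 20} → MAX(amount)=356
  fee: ids {14, 15} → MAX(amount)=67
  refund: ids {8, 24} → MAX(amount)=248
  transfer: ids {7, 19, 25} → MAX(amount)=183

credit | 356 ; refund | 248 ; transfer | 183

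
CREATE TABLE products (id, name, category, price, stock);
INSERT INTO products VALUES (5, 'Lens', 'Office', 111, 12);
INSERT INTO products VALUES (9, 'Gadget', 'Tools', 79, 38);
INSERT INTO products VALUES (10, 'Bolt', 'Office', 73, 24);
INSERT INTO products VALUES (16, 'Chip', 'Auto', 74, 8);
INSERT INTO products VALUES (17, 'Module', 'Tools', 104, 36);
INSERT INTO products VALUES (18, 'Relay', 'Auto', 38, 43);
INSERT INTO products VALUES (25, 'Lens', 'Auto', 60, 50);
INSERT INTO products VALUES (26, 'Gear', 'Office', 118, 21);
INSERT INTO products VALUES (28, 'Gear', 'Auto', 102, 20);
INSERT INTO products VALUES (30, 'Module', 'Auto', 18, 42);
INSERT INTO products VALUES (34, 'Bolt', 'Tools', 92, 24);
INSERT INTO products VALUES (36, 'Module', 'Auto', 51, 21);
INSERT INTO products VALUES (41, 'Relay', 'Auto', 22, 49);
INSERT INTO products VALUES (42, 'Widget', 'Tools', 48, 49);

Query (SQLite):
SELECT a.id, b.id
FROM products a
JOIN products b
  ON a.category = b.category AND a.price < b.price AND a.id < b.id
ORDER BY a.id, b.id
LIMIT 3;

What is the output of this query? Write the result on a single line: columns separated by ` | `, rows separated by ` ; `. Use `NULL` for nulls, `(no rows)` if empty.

Pairs (a,b) with same category, a.price < b.price, a.id < b.id.
category groups: Auto:{16,18,25,28,30,36,41} Office:{5,10,26} Tools:{9,17,34,42}
Ordered by (a.id, b.id); first 3.

5 | 26 ; 9 | 17 ; 9 | 34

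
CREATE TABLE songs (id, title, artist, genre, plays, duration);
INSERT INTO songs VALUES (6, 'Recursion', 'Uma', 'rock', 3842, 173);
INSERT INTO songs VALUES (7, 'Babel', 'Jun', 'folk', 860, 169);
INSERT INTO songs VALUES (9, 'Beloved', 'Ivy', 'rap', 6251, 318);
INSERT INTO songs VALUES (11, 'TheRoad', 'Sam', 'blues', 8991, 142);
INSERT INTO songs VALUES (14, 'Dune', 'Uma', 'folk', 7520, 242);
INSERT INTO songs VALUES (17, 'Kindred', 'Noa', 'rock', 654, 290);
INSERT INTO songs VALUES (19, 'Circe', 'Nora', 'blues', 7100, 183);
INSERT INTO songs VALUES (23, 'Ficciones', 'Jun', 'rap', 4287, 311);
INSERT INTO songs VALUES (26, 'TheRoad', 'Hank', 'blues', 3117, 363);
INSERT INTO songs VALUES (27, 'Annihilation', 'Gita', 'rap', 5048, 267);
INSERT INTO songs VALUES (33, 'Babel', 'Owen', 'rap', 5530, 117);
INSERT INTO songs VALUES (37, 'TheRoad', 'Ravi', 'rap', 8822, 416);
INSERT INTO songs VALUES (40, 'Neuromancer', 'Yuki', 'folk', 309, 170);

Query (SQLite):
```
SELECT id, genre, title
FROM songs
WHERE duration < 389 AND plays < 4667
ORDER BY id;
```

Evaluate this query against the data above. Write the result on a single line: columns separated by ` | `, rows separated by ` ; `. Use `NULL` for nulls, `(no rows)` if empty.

6 | rock | Recursion ; 7 | folk | Babel ; 17 | rock | Kindred ; 23 | rap | Ficciones ; 26 | blues | TheRoad ; 40 | folk | Neuromancer

duration < 389: ids {6, 7, 9, 11, 14, 17, 19, 23, 26, 27, 33, 40}
plays < 4667: ids {6, 7, 17, 23, 26, 40}
Combine with AND.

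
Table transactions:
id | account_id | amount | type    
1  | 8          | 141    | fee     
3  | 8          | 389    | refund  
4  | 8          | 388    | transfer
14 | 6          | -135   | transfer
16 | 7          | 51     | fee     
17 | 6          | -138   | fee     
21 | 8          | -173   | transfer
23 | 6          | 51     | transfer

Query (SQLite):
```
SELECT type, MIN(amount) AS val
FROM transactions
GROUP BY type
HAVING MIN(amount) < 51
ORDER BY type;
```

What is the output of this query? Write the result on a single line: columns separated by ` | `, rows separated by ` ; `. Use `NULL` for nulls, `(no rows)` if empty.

fee | -138 ; transfer | -173

Partition transactions by type; compute MIN(amount) within each group.
HAVING: keep groups where MIN(amount) < 51.
  fee: ids {1, 16, 17} → MIN(amount)=-138
  refund: ids {3} → MIN(amount)=389
  transfer: ids {4, 14, 21, 23} → MIN(amount)=-173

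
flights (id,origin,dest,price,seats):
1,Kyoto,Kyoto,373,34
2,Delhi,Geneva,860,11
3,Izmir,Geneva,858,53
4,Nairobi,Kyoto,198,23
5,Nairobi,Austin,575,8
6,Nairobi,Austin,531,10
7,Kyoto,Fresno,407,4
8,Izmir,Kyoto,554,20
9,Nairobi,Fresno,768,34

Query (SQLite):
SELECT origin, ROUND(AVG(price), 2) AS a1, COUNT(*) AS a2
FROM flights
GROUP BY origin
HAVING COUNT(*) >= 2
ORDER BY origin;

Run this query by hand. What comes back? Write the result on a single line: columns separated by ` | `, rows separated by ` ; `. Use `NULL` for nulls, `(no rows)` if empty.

Group flights by origin.
Per group compute: ROUND(AVG(price), 2), COUNT(*).
HAVING: drop groups with fewer than 2 rows.
  Delhi: ids {2} → ROUND(AVG(price), 2)=860, COUNT(*)=1
  Izmir: ids {3, 8} → ROUND(AVG(price), 2)=706, COUNT(*)=2
  Kyoto: ids {1, 7} → ROUND(AVG(price), 2)=390, COUNT(*)=2
  Nairobi: ids {4, 5, 6, 9} → ROUND(AVG(price), 2)=518, COUNT(*)=4

Izmir | 706 | 2 ; Kyoto | 390 | 2 ; Nairobi | 518 | 4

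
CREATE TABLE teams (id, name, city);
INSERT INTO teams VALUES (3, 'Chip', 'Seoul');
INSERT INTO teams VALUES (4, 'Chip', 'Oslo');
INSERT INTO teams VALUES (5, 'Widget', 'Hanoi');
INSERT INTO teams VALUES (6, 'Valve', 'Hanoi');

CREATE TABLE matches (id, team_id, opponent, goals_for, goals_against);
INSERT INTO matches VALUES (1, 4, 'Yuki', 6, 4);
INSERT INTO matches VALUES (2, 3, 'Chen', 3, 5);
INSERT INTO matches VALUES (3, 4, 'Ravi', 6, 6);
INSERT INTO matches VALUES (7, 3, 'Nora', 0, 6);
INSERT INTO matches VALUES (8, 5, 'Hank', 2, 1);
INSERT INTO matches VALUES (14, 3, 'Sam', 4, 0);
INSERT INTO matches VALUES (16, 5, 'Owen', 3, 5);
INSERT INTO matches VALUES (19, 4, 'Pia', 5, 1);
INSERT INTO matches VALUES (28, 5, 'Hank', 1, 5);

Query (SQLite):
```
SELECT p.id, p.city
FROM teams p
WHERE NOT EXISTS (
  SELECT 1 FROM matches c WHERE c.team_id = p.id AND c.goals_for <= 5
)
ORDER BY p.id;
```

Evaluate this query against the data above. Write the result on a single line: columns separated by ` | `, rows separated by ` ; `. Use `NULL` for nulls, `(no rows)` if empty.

6 | Hanoi

For each teams row, check whether any matches with matching team_id has goals_for <= 5.
Keep rows where that is false.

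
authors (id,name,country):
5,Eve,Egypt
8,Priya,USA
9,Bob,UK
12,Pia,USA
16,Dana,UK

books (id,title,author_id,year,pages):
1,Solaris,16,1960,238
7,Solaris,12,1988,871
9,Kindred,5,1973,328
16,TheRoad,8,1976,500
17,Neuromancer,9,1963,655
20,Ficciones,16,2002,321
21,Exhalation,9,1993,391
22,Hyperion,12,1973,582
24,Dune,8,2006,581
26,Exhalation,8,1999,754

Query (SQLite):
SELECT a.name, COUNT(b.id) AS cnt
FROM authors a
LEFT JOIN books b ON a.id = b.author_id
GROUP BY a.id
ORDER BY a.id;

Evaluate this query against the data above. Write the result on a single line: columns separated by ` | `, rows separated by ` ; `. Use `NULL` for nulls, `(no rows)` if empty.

Eve | 1 ; Priya | 3 ; Bob | 2 ; Pia | 2 ; Dana | 2

LEFT JOIN keeps every authors row; unmatched ones get NULL for books columns.
Group by authors.id and compute COUNT(b.id). COUNT(col) of an all-NULL group is 0.
  5: ids {9} → COUNT(b.id)=1
  8: ids {16, 24, 26} → COUNT(b.id)=3
  9: ids {17, 21} → COUNT(b.id)=2
  12: ids {7, 22} → COUNT(b.id)=2
  16: ids {1, 20} → COUNT(b.id)=2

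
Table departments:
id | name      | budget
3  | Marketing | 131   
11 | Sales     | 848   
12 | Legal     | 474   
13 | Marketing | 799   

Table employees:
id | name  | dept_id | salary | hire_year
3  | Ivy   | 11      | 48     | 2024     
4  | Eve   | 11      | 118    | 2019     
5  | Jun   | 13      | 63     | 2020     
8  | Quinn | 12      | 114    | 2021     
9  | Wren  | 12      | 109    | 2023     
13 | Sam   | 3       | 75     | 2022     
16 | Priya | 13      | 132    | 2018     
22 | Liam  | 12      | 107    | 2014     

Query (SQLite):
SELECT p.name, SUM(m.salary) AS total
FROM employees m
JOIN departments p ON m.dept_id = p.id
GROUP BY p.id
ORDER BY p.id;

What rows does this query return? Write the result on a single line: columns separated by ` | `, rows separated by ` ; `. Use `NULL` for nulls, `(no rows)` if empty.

Marketing | 75 ; Sales | 166 ; Legal | 330 ; Marketing | 195

Join each employees row to its departments via dept_id.
Group joined rows by departments.id; compute SUM(m.salary) per group.
  3: ids {13} → SUM(m.salary)=75
  11: ids {3, 4} → SUM(m.salary)=166
  12: ids {8, 9, 22} → SUM(m.salary)=330
  13: ids {5, 16} → SUM(m.salary)=195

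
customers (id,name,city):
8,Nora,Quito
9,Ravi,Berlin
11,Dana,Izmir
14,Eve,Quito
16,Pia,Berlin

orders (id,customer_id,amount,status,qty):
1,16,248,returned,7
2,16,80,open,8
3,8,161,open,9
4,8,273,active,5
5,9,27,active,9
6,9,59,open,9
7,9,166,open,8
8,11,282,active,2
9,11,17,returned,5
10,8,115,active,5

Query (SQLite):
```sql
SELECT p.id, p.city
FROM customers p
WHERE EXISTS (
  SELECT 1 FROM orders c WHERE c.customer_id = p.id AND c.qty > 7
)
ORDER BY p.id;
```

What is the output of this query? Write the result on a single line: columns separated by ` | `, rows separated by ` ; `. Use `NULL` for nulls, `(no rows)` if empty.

8 | Quito ; 9 | Berlin ; 16 | Berlin

For each customers row, check whether any orders with matching customer_id has qty > 7.
Keep rows where that is true.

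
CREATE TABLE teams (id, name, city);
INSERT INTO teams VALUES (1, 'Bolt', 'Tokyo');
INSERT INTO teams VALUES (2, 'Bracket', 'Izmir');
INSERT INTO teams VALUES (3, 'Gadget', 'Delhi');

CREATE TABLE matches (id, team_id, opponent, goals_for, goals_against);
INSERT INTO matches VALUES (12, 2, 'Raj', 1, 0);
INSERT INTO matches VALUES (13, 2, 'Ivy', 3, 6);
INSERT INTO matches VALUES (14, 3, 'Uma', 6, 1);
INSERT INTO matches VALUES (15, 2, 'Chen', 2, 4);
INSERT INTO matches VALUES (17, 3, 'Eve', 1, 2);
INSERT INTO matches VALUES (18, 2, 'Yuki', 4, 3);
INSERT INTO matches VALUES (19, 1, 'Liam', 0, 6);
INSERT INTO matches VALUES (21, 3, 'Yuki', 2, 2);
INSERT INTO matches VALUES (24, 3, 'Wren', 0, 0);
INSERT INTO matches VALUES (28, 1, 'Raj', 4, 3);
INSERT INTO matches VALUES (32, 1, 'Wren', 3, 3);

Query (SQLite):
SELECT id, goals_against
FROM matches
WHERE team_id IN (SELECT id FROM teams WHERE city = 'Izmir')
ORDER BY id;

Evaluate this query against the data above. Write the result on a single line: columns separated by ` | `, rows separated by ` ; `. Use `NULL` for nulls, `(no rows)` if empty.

Inner query: teams.id where city = 'Izmir'.
Outer: keep matches rows whose team_id is in that set.
Inner query → {2}

12 | 0 ; 13 | 6 ; 15 | 4 ; 18 | 3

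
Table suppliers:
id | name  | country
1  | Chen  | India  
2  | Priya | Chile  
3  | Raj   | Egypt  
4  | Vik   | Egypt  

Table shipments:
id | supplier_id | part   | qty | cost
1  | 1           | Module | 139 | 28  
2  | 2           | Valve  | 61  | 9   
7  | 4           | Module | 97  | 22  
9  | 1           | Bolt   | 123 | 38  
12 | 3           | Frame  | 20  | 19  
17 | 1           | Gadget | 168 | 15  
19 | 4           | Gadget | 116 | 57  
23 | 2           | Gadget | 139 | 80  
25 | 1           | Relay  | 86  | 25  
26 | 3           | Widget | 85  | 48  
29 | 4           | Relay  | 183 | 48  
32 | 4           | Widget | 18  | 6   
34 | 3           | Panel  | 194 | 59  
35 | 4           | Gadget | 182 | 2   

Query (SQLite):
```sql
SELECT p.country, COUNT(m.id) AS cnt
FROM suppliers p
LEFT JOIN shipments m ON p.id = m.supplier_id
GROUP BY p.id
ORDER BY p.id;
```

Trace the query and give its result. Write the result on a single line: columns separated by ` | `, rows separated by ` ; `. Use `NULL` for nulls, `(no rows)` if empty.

LEFT JOIN keeps every suppliers row; unmatched ones get NULL for shipments columns.
Group by suppliers.id and compute COUNT(m.id). COUNT(col) of an all-NULL group is 0.
  1: ids {1, 9, 17, 25} → COUNT(m.id)=4
  2: ids {2, 23} → COUNT(m.id)=2
  3: ids {12, 26, 34} → COUNT(m.id)=3
  4: ids {7, 19, 29, 32, 35} → COUNT(m.id)=5

India | 4 ; Chile | 2 ; Egypt | 3 ; Egypt | 5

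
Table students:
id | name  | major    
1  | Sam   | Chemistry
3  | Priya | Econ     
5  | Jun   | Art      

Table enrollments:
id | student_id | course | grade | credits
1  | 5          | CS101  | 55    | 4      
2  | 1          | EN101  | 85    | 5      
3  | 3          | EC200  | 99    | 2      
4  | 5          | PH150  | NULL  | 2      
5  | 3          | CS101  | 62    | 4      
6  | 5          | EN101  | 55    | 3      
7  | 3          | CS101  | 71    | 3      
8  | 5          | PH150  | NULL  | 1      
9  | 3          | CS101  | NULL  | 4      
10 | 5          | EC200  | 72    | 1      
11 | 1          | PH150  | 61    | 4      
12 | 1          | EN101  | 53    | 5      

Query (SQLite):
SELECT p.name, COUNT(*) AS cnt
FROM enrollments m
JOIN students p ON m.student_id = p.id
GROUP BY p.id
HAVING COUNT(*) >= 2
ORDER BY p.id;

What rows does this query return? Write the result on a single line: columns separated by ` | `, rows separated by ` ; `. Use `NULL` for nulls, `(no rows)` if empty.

Join each enrollments row to its students via student_id.
Group joined rows by students.id; compute COUNT(*) per group.
HAVING: keep groups with count ≥ 2.
  1: ids {2, 11, 12} → COUNT(*)=3
  3: ids {3, 5, 7, 9} → COUNT(*)=4
  5: ids {1, 4, 6, 8, 10} → COUNT(*)=5

Sam | 3 ; Priya | 4 ; Jun | 5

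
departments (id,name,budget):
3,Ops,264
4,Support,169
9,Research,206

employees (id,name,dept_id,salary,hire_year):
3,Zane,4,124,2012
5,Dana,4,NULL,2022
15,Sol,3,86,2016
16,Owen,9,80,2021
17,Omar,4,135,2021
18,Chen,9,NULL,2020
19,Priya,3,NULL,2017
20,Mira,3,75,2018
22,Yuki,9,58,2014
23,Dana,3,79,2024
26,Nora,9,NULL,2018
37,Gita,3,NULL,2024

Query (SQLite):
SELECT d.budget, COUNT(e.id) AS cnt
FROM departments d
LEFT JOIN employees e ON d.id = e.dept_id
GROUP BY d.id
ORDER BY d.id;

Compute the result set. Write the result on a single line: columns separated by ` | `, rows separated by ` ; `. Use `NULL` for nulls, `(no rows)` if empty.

LEFT JOIN keeps every departments row; unmatched ones get NULL for employees columns.
Group by departments.id and compute COUNT(e.id). COUNT(col) of an all-NULL group is 0.
  3: ids {15, 19, 20, 23, 37} → COUNT(e.id)=5
  4: ids {3, 5, 17} → COUNT(e.id)=3
  9: ids {16, 18, 22, 26} → COUNT(e.id)=4

264 | 5 ; 169 | 3 ; 206 | 4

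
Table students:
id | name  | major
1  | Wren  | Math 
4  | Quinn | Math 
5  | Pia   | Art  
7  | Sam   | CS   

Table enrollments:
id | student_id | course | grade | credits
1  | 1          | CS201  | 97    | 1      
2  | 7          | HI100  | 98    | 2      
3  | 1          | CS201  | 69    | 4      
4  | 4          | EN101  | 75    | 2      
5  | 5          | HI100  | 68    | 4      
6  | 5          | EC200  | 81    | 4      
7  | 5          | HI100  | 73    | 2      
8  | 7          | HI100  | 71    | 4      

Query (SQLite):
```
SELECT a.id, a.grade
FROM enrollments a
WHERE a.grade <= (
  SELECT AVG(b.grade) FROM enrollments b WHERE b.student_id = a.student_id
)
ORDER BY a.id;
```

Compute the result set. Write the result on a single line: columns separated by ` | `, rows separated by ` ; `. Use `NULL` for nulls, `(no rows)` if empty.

3 | 69 ; 4 | 75 ; 5 | 68 ; 7 | 73 ; 8 | 71

For each enrollments row a, compute AVG(grade) over rows sharing a.student_id.
Keep row a if a.grade <= that per-group AVG.
  student_id=1: AVG(grade) = 83.0
  student_id=4: AVG(grade) = 75.0
  student_id=5: AVG(grade) = 74.0
  student_id=7: AVG(grade) = 84.5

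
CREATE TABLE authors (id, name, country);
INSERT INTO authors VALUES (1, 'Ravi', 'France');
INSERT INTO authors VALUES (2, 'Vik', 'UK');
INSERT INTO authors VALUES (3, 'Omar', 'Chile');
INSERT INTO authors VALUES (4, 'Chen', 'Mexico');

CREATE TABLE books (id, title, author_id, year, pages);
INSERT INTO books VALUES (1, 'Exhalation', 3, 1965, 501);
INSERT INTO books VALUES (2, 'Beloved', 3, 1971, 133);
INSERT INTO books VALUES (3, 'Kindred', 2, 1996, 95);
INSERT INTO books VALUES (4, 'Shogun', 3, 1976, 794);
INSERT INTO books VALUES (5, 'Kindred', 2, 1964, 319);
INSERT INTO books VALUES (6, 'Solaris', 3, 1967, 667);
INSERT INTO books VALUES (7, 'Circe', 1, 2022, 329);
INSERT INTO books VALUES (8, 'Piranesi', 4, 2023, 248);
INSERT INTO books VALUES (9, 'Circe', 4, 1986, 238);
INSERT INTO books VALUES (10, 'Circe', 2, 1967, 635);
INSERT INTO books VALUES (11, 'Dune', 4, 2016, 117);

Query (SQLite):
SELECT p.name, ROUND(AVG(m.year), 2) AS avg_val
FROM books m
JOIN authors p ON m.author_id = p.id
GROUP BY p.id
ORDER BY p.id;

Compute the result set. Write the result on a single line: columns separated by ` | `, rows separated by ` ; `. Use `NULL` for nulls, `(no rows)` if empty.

Ravi | 2022 ; Vik | 1975.67 ; Omar | 1969.75 ; Chen | 2008.33

Join each books row to its authors via author_id.
Group joined rows by authors.id; compute ROUND(AVG(m.year), 2) per group.
  1: ids {7} → ROUND(AVG(m.year), 2)=2022
  2: ids {3, 5, 10} → ROUND(AVG(m.year), 2)=1975.67
  3: ids {1, 2, 4, 6} → ROUND(AVG(m.year), 2)=1969.75
  4: ids {8, 9, 11} → ROUND(AVG(m.year), 2)=2008.33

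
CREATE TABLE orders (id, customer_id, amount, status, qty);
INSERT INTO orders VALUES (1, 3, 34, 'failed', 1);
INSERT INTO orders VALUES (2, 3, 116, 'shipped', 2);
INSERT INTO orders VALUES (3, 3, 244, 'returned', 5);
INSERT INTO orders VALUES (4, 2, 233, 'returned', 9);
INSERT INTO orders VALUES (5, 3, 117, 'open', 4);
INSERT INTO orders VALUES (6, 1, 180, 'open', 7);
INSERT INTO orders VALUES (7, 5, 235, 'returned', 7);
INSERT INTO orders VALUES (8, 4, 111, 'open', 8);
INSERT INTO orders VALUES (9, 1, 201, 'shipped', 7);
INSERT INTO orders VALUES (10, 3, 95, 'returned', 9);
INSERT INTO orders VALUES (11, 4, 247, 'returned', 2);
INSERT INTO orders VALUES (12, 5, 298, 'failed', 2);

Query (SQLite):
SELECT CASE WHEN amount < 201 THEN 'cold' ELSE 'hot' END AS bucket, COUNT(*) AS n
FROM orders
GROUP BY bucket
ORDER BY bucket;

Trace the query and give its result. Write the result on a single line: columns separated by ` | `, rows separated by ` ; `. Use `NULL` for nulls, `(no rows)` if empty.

Bucket rows by amount < 201 → 'cold' else 'hot'; count each bucket.

cold | 6 ; hot | 6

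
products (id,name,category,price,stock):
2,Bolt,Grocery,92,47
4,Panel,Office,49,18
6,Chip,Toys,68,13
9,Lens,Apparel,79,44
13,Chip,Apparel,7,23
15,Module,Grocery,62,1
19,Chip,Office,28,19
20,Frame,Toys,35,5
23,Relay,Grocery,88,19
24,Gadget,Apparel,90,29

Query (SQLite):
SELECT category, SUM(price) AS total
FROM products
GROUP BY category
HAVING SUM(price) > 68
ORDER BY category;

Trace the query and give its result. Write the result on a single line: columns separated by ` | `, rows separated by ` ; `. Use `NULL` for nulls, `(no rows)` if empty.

Apparel | 176 ; Grocery | 242 ; Office | 77 ; Toys | 103

Partition products by category; compute SUM(price) within each group.
HAVING: keep groups where SUM(price) > 68.
  Apparel: ids {9, 13, 24} → SUM(price)=176
  Grocery: ids {2, 15, 23} → SUM(price)=242
  Office: ids {4, 19} → SUM(price)=77
  Toys: ids {6, 20} → SUM(price)=103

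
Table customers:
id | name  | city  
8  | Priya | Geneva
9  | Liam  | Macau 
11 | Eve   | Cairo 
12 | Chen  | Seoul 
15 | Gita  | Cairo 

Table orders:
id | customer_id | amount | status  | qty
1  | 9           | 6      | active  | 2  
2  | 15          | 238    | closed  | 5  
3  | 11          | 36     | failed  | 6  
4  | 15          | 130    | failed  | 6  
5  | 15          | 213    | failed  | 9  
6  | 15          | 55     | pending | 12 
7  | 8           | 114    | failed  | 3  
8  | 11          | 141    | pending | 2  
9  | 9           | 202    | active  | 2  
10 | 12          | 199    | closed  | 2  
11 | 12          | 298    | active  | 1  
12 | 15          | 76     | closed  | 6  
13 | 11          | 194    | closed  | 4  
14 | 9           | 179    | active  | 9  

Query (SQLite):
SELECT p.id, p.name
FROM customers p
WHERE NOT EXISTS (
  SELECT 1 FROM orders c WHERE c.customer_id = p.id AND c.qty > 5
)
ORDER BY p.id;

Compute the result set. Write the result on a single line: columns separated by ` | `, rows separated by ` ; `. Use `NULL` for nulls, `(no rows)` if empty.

8 | Priya ; 12 | Chen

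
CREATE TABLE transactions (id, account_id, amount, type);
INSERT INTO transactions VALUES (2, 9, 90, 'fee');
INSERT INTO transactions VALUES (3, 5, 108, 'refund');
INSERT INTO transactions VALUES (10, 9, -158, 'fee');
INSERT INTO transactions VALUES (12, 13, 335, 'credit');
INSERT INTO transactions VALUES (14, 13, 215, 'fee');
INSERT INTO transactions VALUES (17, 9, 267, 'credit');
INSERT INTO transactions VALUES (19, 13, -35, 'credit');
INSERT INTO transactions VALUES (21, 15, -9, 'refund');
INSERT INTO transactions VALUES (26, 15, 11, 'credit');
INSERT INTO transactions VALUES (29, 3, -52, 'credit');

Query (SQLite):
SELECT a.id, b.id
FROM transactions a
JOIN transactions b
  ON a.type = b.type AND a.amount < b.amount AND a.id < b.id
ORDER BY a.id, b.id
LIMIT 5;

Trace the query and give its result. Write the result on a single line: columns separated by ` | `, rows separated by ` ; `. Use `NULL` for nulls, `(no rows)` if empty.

2 | 14 ; 10 | 14 ; 19 | 26

Pairs (a,b) with same type, a.amount < b.amount, a.id < b.id.
type groups: credit:{12,17,19,26,29} fee:{2,10,14} refund:{3,21}
Ordered by (a.id, b.id); first 5.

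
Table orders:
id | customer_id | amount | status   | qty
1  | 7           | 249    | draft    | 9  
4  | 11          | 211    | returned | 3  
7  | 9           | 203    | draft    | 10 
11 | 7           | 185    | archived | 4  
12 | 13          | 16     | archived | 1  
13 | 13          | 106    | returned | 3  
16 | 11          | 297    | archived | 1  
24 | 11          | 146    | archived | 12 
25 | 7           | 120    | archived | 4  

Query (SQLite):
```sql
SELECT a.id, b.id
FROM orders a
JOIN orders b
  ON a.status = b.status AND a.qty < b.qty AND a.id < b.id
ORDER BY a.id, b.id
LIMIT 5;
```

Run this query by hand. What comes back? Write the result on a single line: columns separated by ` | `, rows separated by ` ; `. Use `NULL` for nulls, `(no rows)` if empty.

Pairs (a,b) with same status, a.qty < b.qty, a.id < b.id.
status groups: archived:{11,12,16,24,25} draft:{1,7} returned:{4,13}
Ordered by (a.id, b.id); first 5.

1 | 7 ; 11 | 24 ; 12 | 24 ; 12 | 25 ; 16 | 24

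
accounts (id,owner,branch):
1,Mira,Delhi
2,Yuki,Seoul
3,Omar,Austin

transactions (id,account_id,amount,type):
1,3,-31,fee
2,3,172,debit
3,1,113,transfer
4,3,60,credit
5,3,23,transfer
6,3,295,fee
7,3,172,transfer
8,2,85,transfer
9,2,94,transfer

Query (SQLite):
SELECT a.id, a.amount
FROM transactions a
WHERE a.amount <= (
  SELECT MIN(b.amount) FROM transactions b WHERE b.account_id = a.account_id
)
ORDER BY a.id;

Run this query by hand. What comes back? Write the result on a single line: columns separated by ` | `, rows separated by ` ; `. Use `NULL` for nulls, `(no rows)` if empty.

1 | -31 ; 3 | 113 ; 8 | 85

For each transactions row a, compute MIN(amount) over rows sharing a.account_id.
Keep row a if a.amount <= that per-group MIN.
  account_id=1: MIN(amount) = 113
  account_id=2: MIN(amount) = 85
  account_id=3: MIN(amount) = -31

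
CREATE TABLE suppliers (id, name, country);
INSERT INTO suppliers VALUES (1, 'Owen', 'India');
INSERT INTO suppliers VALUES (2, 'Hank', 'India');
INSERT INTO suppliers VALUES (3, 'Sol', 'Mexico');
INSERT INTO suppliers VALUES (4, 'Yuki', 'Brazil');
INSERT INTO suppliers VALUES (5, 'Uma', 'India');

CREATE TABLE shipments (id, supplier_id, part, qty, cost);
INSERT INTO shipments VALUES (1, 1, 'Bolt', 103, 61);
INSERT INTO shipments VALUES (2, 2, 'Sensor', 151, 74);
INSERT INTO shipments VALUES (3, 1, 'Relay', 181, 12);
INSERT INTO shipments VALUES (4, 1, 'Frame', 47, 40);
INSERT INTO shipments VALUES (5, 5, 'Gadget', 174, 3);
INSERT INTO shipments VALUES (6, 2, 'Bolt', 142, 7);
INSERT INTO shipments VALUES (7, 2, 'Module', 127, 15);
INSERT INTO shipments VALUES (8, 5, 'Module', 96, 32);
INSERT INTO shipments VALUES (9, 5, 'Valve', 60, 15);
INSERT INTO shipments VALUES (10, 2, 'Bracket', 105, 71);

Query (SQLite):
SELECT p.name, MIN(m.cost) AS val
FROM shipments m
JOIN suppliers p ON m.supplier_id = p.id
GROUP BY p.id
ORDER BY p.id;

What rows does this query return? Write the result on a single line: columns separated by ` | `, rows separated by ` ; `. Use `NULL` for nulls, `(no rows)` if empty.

Owen | 12 ; Hank | 7 ; Uma | 3

Join each shipments row to its suppliers via supplier_id.
Group joined rows by suppliers.id; compute MIN(m.cost) per group.
  1: ids {1, 3, 4} → MIN(m.cost)=12
  2: ids {2, 6, 7, 10} → MIN(m.cost)=7
  5: ids {5, 8, 9} → MIN(m.cost)=3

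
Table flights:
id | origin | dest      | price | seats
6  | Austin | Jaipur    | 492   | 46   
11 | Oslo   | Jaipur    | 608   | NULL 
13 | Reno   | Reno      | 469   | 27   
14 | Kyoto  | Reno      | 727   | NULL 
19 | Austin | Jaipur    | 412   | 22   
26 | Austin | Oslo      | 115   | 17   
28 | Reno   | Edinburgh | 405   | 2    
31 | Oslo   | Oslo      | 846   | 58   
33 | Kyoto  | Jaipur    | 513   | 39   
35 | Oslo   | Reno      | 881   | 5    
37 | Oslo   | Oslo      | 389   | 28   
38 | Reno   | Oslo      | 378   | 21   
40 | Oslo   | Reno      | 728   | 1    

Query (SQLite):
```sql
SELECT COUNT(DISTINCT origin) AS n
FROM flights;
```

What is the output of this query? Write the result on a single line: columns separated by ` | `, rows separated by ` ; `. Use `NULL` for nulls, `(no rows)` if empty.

Count distinct non-NULL origin values.

4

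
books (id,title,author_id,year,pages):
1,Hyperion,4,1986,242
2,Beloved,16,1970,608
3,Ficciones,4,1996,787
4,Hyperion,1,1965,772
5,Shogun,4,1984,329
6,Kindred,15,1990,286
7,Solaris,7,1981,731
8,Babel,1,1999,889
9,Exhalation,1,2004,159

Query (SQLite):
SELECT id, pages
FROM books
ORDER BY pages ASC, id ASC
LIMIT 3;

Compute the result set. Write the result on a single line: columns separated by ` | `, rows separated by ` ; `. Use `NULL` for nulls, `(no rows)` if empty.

9 | 159 ; 1 | 242 ; 6 | 286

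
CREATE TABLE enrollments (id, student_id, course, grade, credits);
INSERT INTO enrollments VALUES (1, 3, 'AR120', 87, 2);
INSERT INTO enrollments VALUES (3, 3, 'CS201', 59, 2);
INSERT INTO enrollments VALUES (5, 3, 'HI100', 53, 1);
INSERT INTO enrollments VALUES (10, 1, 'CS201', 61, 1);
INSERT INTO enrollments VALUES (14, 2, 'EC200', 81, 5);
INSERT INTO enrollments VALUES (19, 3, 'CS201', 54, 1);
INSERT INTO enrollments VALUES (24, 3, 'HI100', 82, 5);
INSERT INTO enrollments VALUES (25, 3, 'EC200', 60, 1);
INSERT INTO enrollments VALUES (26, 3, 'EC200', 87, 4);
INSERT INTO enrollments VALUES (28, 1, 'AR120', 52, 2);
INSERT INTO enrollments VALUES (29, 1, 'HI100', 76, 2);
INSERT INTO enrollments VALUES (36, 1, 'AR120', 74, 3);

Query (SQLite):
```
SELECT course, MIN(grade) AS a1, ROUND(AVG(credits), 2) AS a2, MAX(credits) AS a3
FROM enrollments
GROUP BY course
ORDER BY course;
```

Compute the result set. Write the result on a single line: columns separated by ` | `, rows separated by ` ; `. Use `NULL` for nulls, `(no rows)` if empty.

AR120 | 52 | 2.33 | 3 ; CS201 | 54 | 1.33 | 2 ; EC200 | 60 | 3.33 | 5 ; HI100 | 53 | 2.67 | 5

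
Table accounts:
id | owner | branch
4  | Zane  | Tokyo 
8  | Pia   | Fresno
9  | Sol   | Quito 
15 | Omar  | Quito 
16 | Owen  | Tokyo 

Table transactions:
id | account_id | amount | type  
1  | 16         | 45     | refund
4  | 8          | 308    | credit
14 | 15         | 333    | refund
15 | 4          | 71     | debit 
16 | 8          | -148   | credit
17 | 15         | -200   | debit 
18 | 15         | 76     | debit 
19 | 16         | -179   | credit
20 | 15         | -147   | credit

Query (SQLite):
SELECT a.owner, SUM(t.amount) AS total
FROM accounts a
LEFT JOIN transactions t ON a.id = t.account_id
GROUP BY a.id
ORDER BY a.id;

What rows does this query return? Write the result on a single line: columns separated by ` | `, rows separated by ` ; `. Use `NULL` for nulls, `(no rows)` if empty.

LEFT JOIN keeps every accounts row; unmatched ones get NULL for transactions columns.
Group by accounts.id and compute SUM(t.amount). SUM over an all-NULL group is NULL.
  4: ids {15} → SUM(t.amount)=71
  8: ids {4, 16} → SUM(t.amount)=160
  9: ids {—} → SUM(t.amount)=NULL
  15: ids {14, 17, 18, 20} → SUM(t.amount)=62
  16: ids {1, 19} → SUM(t.amount)=-134

Zane | 71 ; Pia | 160 ; Sol | NULL ; Omar | 62 ; Owen | -134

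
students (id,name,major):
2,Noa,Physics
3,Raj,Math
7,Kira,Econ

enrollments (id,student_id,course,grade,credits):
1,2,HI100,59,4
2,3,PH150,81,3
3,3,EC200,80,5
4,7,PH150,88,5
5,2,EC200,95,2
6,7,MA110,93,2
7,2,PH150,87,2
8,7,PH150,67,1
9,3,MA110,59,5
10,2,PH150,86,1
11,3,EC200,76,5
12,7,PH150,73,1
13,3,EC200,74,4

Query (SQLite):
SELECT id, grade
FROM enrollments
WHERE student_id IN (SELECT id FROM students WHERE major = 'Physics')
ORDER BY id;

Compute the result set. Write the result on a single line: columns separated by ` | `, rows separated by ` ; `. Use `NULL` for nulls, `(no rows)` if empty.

Inner query: students.id where major = 'Physics'.
Outer: keep enrollments rows whose student_id is in that set.
Inner query → {2}

1 | 59 ; 5 | 95 ; 7 | 87 ; 10 | 86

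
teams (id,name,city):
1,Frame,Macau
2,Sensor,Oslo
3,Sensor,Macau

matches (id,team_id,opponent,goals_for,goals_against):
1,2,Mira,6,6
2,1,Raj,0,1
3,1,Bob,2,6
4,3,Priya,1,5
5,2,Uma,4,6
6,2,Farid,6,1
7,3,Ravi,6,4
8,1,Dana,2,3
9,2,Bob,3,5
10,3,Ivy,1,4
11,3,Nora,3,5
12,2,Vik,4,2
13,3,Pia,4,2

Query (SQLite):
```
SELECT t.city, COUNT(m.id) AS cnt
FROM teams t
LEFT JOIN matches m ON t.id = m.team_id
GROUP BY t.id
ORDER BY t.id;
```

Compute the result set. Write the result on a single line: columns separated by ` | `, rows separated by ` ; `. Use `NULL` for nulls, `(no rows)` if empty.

Macau | 3 ; Oslo | 5 ; Macau | 5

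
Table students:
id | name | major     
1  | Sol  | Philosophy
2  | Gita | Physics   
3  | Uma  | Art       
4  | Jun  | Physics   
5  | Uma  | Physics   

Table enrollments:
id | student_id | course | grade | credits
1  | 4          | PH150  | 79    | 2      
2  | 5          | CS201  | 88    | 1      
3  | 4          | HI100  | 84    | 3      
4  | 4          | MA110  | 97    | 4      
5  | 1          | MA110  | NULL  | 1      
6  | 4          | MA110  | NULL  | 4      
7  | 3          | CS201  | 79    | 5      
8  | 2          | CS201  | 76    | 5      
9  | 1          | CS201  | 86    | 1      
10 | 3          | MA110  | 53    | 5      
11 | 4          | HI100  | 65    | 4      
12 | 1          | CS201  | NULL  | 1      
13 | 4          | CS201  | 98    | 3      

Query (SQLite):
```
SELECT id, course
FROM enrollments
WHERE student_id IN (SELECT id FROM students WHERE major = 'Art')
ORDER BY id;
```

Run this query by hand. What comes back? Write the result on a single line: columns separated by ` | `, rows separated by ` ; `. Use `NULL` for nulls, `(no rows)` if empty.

Inner query: students.id where major = 'Art'.
Outer: keep enrollments rows whose student_id is in that set.
Inner query → {3}

7 | CS201 ; 10 | MA110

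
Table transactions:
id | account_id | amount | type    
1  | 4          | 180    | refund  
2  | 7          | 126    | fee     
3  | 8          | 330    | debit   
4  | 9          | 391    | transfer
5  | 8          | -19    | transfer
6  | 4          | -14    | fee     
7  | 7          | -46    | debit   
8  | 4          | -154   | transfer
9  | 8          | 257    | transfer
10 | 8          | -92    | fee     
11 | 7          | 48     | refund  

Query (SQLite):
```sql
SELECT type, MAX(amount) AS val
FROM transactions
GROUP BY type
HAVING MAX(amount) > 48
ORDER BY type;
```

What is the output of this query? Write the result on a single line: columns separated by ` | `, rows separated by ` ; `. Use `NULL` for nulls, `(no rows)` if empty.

debit | 330 ; fee | 126 ; refund | 180 ; transfer | 391

Partition transactions by type; compute MAX(amount) within each group.
HAVING: keep groups where MAX(amount) > 48.
  debit: ids {3, 7} → MAX(amount)=330
  fee: ids {2, 6, 10} → MAX(amount)=126
  refund: ids {1, 11} → MAX(amount)=180
  transfer: ids {4, 5, 8, 9} → MAX(amount)=391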